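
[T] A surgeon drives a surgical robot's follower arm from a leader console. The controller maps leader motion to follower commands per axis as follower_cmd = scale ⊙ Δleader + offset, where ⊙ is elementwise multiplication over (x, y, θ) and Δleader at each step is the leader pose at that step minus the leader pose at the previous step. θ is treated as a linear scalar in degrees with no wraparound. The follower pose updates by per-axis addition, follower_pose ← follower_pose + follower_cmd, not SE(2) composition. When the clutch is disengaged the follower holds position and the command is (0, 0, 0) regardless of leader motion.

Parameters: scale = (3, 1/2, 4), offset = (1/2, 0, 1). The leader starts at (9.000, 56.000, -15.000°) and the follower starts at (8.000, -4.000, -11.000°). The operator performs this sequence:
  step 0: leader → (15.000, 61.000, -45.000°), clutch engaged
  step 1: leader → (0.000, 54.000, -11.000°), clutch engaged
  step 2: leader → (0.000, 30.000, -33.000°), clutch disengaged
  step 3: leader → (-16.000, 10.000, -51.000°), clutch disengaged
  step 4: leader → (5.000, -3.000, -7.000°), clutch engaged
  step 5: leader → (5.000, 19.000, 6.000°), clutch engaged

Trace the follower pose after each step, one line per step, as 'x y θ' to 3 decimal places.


26.500 -1.500 -130.000
-18.000 -5.000 7.000
-18.000 -5.000 7.000
-18.000 -5.000 7.000
45.500 -11.500 184.000
46.000 -0.500 237.000

step 0: Δleader=(6.000, 5.000, -30.000°), engaged; cmd=(18.500, 2.500, -119.000°) → follower=(26.500, -1.500, -130.000°)
step 1: Δleader=(-15.000, -7.000, 34.000°), engaged; cmd=(-44.500, -3.500, 137.000°) → follower=(-18.000, -5.000, 7.000°)
step 2: Δleader=(0.000, -24.000, -22.000°), disengaged; cmd=(0,0,0) → follower holds at (-18.000, -5.000, 7.000°)
step 3: Δleader=(-16.000, -20.000, -18.000°), disengaged; cmd=(0,0,0) → follower holds at (-18.000, -5.000, 7.000°)
step 4: Δleader=(21.000, -13.000, 44.000°), engaged; cmd=(63.500, -6.500, 177.000°) → follower=(45.500, -11.500, 184.000°)
step 5: Δleader=(0.000, 22.000, 13.000°), engaged; cmd=(0.500, 11.000, 53.000°) → follower=(46.000, -0.500, 237.000°)


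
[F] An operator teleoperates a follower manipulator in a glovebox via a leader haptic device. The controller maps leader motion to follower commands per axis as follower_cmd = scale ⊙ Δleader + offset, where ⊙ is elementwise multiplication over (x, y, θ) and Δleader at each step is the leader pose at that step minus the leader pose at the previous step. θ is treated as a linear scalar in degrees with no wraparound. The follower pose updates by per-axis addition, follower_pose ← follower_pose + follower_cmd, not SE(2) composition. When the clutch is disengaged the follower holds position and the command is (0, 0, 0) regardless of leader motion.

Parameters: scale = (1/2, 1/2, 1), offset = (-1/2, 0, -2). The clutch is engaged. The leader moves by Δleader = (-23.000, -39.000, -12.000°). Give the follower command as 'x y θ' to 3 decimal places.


axis x: 1/2·-23.000 + -1/2 = -12.000
axis y: 1/2·-39.000 + 0 = -19.500
axis θ: 1·-12.000 + -2 = -14.000

-12.000 -19.500 -14.000


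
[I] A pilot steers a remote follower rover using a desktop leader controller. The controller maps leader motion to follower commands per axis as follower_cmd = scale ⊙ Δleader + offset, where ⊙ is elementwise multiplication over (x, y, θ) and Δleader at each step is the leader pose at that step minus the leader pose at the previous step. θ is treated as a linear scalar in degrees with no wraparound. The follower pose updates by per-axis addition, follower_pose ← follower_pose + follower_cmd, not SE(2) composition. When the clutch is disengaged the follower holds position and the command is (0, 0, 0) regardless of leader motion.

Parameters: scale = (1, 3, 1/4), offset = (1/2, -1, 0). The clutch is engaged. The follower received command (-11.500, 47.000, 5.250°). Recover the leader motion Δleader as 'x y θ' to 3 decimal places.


-12.000 16.000 21.000

axis x: (-11.500 − 1/2) / (1) = -12.000
axis y: (47.000 − -1) / (3) = 16.000
axis θ: (5.250 − 0) / (1/4) = 21.000


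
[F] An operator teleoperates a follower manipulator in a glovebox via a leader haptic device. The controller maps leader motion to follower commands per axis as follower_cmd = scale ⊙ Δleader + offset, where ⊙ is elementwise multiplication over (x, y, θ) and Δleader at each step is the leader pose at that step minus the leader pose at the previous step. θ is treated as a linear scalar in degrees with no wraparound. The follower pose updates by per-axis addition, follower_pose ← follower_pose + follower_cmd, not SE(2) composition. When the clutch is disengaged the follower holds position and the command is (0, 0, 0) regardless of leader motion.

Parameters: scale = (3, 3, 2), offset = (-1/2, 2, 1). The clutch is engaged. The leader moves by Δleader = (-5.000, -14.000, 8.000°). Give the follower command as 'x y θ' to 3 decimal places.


-15.500 -40.000 17.000

axis x: 3·-5.000 + -1/2 = -15.500
axis y: 3·-14.000 + 2 = -40.000
axis θ: 2·8.000 + 1 = 17.000


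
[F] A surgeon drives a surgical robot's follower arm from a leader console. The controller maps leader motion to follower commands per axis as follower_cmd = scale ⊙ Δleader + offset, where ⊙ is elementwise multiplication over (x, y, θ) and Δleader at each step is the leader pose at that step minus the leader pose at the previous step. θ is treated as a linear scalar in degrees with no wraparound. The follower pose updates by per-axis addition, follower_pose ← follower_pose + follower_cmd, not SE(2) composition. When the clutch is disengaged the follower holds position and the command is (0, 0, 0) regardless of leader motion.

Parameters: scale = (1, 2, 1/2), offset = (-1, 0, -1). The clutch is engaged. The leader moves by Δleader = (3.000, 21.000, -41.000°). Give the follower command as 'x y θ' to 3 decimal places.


axis x: 1·3.000 + -1 = 2.000
axis y: 2·21.000 + 0 = 42.000
axis θ: 1/2·-41.000 + -1 = -21.500

2.000 42.000 -21.500


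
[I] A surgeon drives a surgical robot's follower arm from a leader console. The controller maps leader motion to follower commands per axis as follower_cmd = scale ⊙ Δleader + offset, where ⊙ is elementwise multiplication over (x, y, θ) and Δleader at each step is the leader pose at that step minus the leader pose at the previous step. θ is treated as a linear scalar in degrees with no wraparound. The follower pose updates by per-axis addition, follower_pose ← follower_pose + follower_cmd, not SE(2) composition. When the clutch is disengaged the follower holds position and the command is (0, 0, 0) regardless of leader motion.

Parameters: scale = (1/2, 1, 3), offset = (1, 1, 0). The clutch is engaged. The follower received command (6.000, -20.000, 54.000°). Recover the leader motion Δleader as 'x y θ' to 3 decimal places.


10.000 -21.000 18.000

axis x: (6.000 − 1) / (1/2) = 10.000
axis y: (-20.000 − 1) / (1) = -21.000
axis θ: (54.000 − 0) / (3) = 18.000


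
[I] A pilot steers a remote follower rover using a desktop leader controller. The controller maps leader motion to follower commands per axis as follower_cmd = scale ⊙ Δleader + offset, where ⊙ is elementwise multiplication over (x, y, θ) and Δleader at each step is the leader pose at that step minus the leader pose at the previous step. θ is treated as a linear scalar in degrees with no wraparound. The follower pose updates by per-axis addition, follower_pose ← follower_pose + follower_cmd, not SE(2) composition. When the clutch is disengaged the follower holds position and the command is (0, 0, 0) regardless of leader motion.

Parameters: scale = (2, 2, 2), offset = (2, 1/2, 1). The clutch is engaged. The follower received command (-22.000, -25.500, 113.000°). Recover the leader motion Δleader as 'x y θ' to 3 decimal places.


-12.000 -13.000 56.000

axis x: (-22.000 − 2) / (2) = -12.000
axis y: (-25.500 − 1/2) / (2) = -13.000
axis θ: (113.000 − 1) / (2) = 56.000


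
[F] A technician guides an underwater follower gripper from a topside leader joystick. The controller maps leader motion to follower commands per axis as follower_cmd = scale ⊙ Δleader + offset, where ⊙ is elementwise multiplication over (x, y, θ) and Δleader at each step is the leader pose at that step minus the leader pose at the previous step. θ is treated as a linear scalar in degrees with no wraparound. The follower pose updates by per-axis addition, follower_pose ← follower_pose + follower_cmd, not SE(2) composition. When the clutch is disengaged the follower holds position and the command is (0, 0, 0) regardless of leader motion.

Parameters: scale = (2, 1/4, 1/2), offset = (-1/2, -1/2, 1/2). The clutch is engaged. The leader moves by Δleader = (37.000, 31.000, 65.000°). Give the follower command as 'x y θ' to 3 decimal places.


73.500 7.250 33.000

axis x: 2·37.000 + -1/2 = 73.500
axis y: 1/4·31.000 + -1/2 = 7.250
axis θ: 1/2·65.000 + 1/2 = 33.000


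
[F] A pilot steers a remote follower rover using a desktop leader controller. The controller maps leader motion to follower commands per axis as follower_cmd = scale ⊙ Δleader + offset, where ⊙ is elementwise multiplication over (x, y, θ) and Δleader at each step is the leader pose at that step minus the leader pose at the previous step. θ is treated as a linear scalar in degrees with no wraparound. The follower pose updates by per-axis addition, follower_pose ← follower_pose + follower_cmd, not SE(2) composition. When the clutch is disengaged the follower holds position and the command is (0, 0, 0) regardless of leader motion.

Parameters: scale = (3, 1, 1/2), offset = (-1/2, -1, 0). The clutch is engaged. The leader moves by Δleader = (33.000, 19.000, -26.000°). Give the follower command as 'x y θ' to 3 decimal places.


axis x: 3·33.000 + -1/2 = 98.500
axis y: 1·19.000 + -1 = 18.000
axis θ: 1/2·-26.000 + 0 = -13.000

98.500 18.000 -13.000


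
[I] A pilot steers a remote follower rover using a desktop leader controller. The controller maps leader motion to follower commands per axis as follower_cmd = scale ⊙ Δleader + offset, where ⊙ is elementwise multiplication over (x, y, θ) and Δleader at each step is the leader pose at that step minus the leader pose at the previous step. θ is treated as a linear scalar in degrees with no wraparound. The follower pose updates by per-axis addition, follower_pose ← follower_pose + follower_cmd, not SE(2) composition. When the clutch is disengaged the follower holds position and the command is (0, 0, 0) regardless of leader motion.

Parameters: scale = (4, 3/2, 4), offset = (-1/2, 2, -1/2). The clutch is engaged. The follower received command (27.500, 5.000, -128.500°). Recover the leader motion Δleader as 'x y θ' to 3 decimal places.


axis x: (27.500 − -1/2) / (4) = 7.000
axis y: (5.000 − 2) / (3/2) = 2.000
axis θ: (-128.500 − -1/2) / (4) = -32.000

7.000 2.000 -32.000


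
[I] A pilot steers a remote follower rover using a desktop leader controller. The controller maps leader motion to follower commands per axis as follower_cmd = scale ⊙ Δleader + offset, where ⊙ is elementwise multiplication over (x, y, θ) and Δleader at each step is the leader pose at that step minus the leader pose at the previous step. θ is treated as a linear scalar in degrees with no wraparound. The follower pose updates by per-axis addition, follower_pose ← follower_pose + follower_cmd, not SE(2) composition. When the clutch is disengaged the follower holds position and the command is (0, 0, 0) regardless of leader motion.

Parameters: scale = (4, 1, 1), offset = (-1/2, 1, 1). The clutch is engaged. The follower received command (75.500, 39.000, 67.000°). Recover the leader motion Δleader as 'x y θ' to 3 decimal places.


axis x: (75.500 − -1/2) / (4) = 19.000
axis y: (39.000 − 1) / (1) = 38.000
axis θ: (67.000 − 1) / (1) = 66.000

19.000 38.000 66.000


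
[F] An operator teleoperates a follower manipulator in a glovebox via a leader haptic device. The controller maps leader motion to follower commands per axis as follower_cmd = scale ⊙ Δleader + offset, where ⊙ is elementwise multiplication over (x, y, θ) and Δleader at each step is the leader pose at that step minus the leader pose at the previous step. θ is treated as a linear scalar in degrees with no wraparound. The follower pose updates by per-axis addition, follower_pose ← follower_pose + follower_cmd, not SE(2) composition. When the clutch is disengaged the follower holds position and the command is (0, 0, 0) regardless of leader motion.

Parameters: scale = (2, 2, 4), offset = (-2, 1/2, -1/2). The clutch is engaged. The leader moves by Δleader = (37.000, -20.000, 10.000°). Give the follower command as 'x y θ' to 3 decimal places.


72.000 -39.500 39.500

axis x: 2·37.000 + -2 = 72.000
axis y: 2·-20.000 + 1/2 = -39.500
axis θ: 4·10.000 + -1/2 = 39.500


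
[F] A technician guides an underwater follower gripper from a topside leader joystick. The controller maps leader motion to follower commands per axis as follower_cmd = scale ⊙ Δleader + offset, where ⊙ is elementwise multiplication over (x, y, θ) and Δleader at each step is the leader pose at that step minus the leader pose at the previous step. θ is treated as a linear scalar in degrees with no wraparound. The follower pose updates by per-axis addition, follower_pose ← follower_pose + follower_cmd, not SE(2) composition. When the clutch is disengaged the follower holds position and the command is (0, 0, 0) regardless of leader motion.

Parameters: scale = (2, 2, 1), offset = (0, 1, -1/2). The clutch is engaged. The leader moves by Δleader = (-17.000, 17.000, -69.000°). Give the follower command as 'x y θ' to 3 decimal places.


axis x: 2·-17.000 + 0 = -34.000
axis y: 2·17.000 + 1 = 35.000
axis θ: 1·-69.000 + -1/2 = -69.500

-34.000 35.000 -69.500


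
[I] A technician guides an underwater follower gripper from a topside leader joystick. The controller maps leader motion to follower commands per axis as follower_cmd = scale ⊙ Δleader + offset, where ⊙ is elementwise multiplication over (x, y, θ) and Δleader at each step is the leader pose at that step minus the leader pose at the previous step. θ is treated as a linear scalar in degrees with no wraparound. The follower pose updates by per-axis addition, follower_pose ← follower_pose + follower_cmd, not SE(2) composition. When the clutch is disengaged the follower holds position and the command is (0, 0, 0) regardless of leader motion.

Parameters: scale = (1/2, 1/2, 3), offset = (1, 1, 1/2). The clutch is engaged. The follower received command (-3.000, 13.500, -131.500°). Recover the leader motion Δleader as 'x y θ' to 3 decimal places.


-8.000 25.000 -44.000

axis x: (-3.000 − 1) / (1/2) = -8.000
axis y: (13.500 − 1) / (1/2) = 25.000
axis θ: (-131.500 − 1/2) / (3) = -44.000


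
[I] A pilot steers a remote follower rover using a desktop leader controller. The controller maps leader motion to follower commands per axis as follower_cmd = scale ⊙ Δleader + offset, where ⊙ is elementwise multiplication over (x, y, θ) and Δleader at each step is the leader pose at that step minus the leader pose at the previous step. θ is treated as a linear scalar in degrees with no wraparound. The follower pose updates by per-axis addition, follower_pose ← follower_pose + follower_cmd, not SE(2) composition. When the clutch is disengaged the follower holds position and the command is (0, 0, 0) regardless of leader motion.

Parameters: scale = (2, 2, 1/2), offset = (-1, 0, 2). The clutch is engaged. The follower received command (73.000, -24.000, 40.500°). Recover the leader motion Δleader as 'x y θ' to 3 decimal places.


37.000 -12.000 77.000

axis x: (73.000 − -1) / (2) = 37.000
axis y: (-24.000 − 0) / (2) = -12.000
axis θ: (40.500 − 2) / (1/2) = 77.000


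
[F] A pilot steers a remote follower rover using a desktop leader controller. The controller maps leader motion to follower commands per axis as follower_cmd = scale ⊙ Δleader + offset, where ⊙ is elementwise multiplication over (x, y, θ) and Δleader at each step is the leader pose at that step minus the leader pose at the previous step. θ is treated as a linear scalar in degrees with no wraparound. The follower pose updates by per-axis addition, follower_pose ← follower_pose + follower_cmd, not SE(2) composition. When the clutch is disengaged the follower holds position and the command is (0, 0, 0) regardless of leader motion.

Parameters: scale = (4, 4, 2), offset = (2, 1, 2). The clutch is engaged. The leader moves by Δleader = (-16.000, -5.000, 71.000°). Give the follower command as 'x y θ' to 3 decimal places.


axis x: 4·-16.000 + 2 = -62.000
axis y: 4·-5.000 + 1 = -19.000
axis θ: 2·71.000 + 2 = 144.000

-62.000 -19.000 144.000


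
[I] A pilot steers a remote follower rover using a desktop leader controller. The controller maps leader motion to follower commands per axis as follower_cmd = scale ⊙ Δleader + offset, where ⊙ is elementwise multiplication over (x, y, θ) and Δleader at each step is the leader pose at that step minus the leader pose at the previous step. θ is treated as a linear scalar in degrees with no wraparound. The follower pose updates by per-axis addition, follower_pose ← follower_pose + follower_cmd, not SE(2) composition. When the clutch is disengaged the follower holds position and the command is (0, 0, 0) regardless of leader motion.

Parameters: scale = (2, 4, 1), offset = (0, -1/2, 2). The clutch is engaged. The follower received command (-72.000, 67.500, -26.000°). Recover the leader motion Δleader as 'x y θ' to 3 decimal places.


axis x: (-72.000 − 0) / (2) = -36.000
axis y: (67.500 − -1/2) / (4) = 17.000
axis θ: (-26.000 − 2) / (1) = -28.000

-36.000 17.000 -28.000


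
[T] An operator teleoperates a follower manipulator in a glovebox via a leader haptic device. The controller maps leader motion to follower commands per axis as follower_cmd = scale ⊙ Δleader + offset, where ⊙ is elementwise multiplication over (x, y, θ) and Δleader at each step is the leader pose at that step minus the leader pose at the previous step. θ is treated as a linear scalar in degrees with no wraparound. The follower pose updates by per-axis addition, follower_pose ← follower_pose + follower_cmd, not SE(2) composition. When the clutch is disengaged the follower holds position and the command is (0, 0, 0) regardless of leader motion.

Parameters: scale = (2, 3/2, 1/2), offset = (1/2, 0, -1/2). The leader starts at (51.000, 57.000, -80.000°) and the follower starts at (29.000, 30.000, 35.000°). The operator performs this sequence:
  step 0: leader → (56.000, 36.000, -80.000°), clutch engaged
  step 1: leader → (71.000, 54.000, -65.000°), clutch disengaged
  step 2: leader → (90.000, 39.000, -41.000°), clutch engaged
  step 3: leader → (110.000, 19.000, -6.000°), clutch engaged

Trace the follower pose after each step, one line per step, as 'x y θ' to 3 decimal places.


step 0: Δleader=(5.000, -21.000, 0.000°), engaged; cmd=(10.500, -31.500, -0.500°) → follower=(39.500, -1.500, 34.500°)
step 1: Δleader=(15.000, 18.000, 15.000°), disengaged; cmd=(0,0,0) → follower holds at (39.500, -1.500, 34.500°)
step 2: Δleader=(19.000, -15.000, 24.000°), engaged; cmd=(38.500, -22.500, 11.500°) → follower=(78.000, -24.000, 46.000°)
step 3: Δleader=(20.000, -20.000, 35.000°), engaged; cmd=(40.500, -30.000, 17.000°) → follower=(118.500, -54.000, 63.000°)

39.500 -1.500 34.500
39.500 -1.500 34.500
78.000 -24.000 46.000
118.500 -54.000 63.000


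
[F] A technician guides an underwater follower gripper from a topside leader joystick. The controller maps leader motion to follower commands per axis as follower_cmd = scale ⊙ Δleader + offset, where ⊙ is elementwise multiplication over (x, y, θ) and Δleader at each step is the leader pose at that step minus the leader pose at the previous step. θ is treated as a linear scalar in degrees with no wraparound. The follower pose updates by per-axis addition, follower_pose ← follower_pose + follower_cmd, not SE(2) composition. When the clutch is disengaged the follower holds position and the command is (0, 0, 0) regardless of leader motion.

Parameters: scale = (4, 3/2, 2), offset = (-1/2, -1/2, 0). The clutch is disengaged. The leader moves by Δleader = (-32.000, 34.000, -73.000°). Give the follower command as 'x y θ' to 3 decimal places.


0.000 0.000 0.000

clutch disengaged → follower holds; cmd = (0, 0, 0)


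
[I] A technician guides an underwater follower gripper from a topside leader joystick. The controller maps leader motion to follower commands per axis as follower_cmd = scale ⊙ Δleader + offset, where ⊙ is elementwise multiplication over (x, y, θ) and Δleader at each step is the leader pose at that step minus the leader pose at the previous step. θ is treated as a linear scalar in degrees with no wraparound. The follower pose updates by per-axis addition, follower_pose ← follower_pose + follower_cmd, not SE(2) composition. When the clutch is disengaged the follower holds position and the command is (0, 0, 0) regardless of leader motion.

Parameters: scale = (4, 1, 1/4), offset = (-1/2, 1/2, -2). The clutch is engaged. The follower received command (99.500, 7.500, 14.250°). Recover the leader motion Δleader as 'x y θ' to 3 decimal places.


25.000 7.000 65.000

axis x: (99.500 − -1/2) / (4) = 25.000
axis y: (7.500 − 1/2) / (1) = 7.000
axis θ: (14.250 − -2) / (1/4) = 65.000


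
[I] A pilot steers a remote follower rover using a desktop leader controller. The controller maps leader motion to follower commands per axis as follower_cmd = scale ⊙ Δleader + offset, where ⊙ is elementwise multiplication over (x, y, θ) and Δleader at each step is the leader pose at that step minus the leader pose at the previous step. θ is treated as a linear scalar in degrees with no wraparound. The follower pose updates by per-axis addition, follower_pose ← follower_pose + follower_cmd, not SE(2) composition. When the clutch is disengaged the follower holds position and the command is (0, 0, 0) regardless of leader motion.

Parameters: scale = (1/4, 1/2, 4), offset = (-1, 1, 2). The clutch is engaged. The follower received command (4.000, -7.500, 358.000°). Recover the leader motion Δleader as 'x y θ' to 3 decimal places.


20.000 -17.000 89.000

axis x: (4.000 − -1) / (1/4) = 20.000
axis y: (-7.500 − 1) / (1/2) = -17.000
axis θ: (358.000 − 2) / (4) = 89.000


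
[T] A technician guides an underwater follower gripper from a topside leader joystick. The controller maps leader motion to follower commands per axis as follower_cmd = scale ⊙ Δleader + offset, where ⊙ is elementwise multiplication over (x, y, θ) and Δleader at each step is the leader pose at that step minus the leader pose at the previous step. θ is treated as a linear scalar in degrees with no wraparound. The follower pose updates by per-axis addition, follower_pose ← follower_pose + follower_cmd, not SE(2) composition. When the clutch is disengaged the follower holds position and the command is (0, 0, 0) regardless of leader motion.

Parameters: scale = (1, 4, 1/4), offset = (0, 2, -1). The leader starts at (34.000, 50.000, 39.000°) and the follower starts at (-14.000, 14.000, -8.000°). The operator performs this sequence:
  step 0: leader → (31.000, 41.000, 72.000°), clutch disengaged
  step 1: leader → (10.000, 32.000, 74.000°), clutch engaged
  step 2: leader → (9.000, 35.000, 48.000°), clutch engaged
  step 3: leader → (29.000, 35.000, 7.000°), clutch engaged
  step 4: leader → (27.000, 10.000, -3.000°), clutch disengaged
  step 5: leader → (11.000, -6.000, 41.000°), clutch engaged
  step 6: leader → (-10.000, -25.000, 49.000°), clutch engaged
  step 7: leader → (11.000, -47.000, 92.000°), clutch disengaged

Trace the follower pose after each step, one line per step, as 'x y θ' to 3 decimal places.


step 0: Δleader=(-3.000, -9.000, 33.000°), disengaged; cmd=(0,0,0) → follower holds at (-14.000, 14.000, -8.000°)
step 1: Δleader=(-21.000, -9.000, 2.000°), engaged; cmd=(-21.000, -34.000, -0.500°) → follower=(-35.000, -20.000, -8.500°)
step 2: Δleader=(-1.000, 3.000, -26.000°), engaged; cmd=(-1.000, 14.000, -7.500°) → follower=(-36.000, -6.000, -16.000°)
step 3: Δleader=(20.000, 0.000, -41.000°), engaged; cmd=(20.000, 2.000, -11.250°) → follower=(-16.000, -4.000, -27.250°)
step 4: Δleader=(-2.000, -25.000, -10.000°), disengaged; cmd=(0,0,0) → follower holds at (-16.000, -4.000, -27.250°)
step 5: Δleader=(-16.000, -16.000, 44.000°), engaged; cmd=(-16.000, -62.000, 10.000°) → follower=(-32.000, -66.000, -17.250°)
step 6: Δleader=(-21.000, -19.000, 8.000°), engaged; cmd=(-21.000, -74.000, 1.000°) → follower=(-53.000, -140.000, -16.250°)
step 7: Δleader=(21.000, -22.000, 43.000°), disengaged; cmd=(0,0,0) → follower holds at (-53.000, -140.000, -16.250°)

-14.000 14.000 -8.000
-35.000 -20.000 -8.500
-36.000 -6.000 -16.000
-16.000 -4.000 -27.250
-16.000 -4.000 -27.250
-32.000 -66.000 -17.250
-53.000 -140.000 -16.250
-53.000 -140.000 -16.250


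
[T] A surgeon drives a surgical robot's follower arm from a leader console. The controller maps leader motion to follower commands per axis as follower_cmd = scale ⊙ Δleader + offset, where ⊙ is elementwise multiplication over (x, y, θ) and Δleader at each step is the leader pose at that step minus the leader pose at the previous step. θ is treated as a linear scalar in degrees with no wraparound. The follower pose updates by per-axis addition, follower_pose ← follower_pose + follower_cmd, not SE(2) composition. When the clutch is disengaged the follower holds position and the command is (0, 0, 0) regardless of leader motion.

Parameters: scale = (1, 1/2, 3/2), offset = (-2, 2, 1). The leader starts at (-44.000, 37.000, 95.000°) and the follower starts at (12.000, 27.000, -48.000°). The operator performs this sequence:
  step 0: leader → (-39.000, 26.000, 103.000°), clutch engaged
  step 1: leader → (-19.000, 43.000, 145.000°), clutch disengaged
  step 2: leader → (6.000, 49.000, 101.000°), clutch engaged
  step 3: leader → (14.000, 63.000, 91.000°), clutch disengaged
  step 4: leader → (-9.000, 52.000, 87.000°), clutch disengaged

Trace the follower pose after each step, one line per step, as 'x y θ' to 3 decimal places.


step 0: Δleader=(5.000, -11.000, 8.000°), engaged; cmd=(3.000, -3.500, 13.000°) → follower=(15.000, 23.500, -35.000°)
step 1: Δleader=(20.000, 17.000, 42.000°), disengaged; cmd=(0,0,0) → follower holds at (15.000, 23.500, -35.000°)
step 2: Δleader=(25.000, 6.000, -44.000°), engaged; cmd=(23.000, 5.000, -65.000°) → follower=(38.000, 28.500, -100.000°)
step 3: Δleader=(8.000, 14.000, -10.000°), disengaged; cmd=(0,0,0) → follower holds at (38.000, 28.500, -100.000°)
step 4: Δleader=(-23.000, -11.000, -4.000°), disengaged; cmd=(0,0,0) → follower holds at (38.000, 28.500, -100.000°)

15.000 23.500 -35.000
15.000 23.500 -35.000
38.000 28.500 -100.000
38.000 28.500 -100.000
38.000 28.500 -100.000


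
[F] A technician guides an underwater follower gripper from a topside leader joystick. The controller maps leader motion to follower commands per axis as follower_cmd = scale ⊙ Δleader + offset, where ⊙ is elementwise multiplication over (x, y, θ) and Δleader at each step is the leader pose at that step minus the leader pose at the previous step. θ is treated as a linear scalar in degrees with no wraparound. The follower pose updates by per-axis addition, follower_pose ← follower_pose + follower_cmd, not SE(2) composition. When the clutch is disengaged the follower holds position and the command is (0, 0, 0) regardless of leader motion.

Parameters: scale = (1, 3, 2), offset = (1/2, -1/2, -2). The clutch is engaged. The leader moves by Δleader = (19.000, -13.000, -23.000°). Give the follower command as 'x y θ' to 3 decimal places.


axis x: 1·19.000 + 1/2 = 19.500
axis y: 3·-13.000 + -1/2 = -39.500
axis θ: 2·-23.000 + -2 = -48.000

19.500 -39.500 -48.000


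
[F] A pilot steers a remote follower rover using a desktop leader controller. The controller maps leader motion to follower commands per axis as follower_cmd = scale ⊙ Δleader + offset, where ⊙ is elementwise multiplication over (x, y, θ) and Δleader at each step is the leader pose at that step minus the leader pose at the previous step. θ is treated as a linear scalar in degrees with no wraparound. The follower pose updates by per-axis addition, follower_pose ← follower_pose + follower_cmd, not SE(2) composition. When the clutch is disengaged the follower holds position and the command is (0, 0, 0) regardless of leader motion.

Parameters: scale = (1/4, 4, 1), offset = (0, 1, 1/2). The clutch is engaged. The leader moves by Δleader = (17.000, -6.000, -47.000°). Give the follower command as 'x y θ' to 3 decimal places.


4.250 -23.000 -46.500

axis x: 1/4·17.000 + 0 = 4.250
axis y: 4·-6.000 + 1 = -23.000
axis θ: 1·-47.000 + 1/2 = -46.500


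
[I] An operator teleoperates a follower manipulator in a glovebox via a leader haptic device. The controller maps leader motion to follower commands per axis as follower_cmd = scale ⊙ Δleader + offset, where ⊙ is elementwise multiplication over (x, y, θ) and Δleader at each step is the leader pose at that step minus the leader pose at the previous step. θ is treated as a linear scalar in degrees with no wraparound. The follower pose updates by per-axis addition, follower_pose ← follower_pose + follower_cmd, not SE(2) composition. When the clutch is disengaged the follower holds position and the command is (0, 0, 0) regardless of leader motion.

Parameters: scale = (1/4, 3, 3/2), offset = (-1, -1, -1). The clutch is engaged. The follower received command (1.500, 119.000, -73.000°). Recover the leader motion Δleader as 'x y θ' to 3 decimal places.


axis x: (1.500 − -1) / (1/4) = 10.000
axis y: (119.000 − -1) / (3) = 40.000
axis θ: (-73.000 − -1) / (3/2) = -48.000

10.000 40.000 -48.000


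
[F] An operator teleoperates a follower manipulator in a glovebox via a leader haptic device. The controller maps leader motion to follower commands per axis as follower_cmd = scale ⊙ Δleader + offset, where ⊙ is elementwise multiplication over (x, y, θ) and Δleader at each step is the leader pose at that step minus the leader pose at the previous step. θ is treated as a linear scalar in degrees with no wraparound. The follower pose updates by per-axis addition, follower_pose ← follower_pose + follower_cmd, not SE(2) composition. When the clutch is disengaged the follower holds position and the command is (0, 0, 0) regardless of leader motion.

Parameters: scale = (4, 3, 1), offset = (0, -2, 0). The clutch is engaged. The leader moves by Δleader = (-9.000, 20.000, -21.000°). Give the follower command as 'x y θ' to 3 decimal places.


-36.000 58.000 -21.000

axis x: 4·-9.000 + 0 = -36.000
axis y: 3·20.000 + -2 = 58.000
axis θ: 1·-21.000 + 0 = -21.000


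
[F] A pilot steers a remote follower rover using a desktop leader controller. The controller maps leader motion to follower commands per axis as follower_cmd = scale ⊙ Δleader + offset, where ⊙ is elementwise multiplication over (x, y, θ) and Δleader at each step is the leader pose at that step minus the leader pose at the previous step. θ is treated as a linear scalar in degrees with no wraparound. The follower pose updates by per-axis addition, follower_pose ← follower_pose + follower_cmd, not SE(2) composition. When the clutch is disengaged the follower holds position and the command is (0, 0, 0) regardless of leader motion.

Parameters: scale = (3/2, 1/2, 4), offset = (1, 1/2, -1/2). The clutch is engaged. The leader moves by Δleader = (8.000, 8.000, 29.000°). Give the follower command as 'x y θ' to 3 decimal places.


13.000 4.500 115.500

axis x: 3/2·8.000 + 1 = 13.000
axis y: 1/2·8.000 + 1/2 = 4.500
axis θ: 4·29.000 + -1/2 = 115.500


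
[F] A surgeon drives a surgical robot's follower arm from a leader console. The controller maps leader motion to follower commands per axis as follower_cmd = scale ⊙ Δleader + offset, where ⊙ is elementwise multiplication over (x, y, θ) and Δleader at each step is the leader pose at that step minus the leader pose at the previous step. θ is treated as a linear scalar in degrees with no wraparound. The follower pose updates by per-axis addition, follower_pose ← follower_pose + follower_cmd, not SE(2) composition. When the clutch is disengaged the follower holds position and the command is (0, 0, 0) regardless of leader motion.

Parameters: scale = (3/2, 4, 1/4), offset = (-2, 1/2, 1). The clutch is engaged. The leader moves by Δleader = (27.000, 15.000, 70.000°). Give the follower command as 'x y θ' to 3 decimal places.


38.500 60.500 18.500

axis x: 3/2·27.000 + -2 = 38.500
axis y: 4·15.000 + 1/2 = 60.500
axis θ: 1/4·70.000 + 1 = 18.500


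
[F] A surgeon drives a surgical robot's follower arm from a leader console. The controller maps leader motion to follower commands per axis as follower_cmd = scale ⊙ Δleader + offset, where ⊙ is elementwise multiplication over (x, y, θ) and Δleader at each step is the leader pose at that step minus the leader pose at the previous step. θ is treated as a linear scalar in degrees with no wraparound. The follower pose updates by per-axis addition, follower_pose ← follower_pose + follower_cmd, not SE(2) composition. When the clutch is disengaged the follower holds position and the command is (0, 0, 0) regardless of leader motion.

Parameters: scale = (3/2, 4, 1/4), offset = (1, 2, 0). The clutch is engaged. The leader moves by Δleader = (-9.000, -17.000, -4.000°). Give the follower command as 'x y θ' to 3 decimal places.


axis x: 3/2·-9.000 + 1 = -12.500
axis y: 4·-17.000 + 2 = -66.000
axis θ: 1/4·-4.000 + 0 = -1.000

-12.500 -66.000 -1.000


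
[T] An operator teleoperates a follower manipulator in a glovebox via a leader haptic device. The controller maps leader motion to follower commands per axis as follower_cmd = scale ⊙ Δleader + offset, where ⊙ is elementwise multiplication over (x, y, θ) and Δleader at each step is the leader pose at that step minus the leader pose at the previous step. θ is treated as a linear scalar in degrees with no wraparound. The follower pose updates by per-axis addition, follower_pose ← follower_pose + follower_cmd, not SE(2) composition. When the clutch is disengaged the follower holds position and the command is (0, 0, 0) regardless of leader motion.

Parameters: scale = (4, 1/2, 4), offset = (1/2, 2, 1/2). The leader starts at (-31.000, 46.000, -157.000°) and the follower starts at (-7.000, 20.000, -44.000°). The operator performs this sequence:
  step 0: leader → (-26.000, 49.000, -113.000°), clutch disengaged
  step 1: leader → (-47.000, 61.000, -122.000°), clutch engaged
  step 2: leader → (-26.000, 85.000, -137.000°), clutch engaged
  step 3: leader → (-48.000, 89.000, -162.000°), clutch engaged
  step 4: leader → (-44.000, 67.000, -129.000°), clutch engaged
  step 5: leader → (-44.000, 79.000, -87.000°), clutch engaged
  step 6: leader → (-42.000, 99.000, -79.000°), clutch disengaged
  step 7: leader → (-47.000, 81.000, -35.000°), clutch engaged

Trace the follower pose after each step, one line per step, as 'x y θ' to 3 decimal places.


step 0: Δleader=(5.000, 3.000, 44.000°), disengaged; cmd=(0,0,0) → follower holds at (-7.000, 20.000, -44.000°)
step 1: Δleader=(-21.000, 12.000, -9.000°), engaged; cmd=(-83.500, 8.000, -35.500°) → follower=(-90.500, 28.000, -79.500°)
step 2: Δleader=(21.000, 24.000, -15.000°), engaged; cmd=(84.500, 14.000, -59.500°) → follower=(-6.000, 42.000, -139.000°)
step 3: Δleader=(-22.000, 4.000, -25.000°), engaged; cmd=(-87.500, 4.000, -99.500°) → follower=(-93.500, 46.000, -238.500°)
step 4: Δleader=(4.000, -22.000, 33.000°), engaged; cmd=(16.500, -9.000, 132.500°) → follower=(-77.000, 37.000, -106.000°)
step 5: Δleader=(0.000, 12.000, 42.000°), engaged; cmd=(0.500, 8.000, 168.500°) → follower=(-76.500, 45.000, 62.500°)
step 6: Δleader=(2.000, 20.000, 8.000°), disengaged; cmd=(0,0,0) → follower holds at (-76.500, 45.000, 62.500°)
step 7: Δleader=(-5.000, -18.000, 44.000°), engaged; cmd=(-19.500, -7.000, 176.500°) → follower=(-96.000, 38.000, 239.000°)

-7.000 20.000 -44.000
-90.500 28.000 -79.500
-6.000 42.000 -139.000
-93.500 46.000 -238.500
-77.000 37.000 -106.000
-76.500 45.000 62.500
-76.500 45.000 62.500
-96.000 38.000 239.000


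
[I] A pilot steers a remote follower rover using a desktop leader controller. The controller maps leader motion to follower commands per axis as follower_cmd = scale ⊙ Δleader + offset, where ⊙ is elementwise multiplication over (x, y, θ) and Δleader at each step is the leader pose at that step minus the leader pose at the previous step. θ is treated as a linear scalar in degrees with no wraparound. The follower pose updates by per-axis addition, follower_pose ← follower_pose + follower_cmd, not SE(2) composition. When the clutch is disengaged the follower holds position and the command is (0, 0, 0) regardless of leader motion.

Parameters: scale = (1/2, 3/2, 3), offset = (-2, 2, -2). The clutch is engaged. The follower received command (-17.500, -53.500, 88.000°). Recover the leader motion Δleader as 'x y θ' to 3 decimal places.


axis x: (-17.500 − -2) / (1/2) = -31.000
axis y: (-53.500 − 2) / (3/2) = -37.000
axis θ: (88.000 − -2) / (3) = 30.000

-31.000 -37.000 30.000


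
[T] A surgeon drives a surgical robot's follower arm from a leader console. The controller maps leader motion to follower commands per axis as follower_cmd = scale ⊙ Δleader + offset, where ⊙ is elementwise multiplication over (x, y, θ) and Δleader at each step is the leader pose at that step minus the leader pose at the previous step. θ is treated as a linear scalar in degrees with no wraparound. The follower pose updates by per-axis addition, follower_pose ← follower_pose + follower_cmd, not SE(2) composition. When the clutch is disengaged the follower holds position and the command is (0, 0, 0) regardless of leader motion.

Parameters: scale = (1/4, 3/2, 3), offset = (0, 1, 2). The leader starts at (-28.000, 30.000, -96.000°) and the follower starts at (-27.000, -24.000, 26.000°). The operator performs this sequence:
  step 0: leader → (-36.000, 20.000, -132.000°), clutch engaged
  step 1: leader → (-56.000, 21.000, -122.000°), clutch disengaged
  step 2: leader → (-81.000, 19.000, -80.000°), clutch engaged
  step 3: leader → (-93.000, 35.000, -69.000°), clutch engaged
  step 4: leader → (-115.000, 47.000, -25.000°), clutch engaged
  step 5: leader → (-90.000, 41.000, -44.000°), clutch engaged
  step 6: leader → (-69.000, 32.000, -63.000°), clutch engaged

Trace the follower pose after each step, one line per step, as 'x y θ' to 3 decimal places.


step 0: Δleader=(-8.000, -10.000, -36.000°), engaged; cmd=(-2.000, -14.000, -106.000°) → follower=(-29.000, -38.000, -80.000°)
step 1: Δleader=(-20.000, 1.000, 10.000°), disengaged; cmd=(0,0,0) → follower holds at (-29.000, -38.000, -80.000°)
step 2: Δleader=(-25.000, -2.000, 42.000°), engaged; cmd=(-6.250, -2.000, 128.000°) → follower=(-35.250, -40.000, 48.000°)
step 3: Δleader=(-12.000, 16.000, 11.000°), engaged; cmd=(-3.000, 25.000, 35.000°) → follower=(-38.250, -15.000, 83.000°)
step 4: Δleader=(-22.000, 12.000, 44.000°), engaged; cmd=(-5.500, 19.000, 134.000°) → follower=(-43.750, 4.000, 217.000°)
step 5: Δleader=(25.000, -6.000, -19.000°), engaged; cmd=(6.250, -8.000, -55.000°) → follower=(-37.500, -4.000, 162.000°)
step 6: Δleader=(21.000, -9.000, -19.000°), engaged; cmd=(5.250, -12.500, -55.000°) → follower=(-32.250, -16.500, 107.000°)

-29.000 -38.000 -80.000
-29.000 -38.000 -80.000
-35.250 -40.000 48.000
-38.250 -15.000 83.000
-43.750 4.000 217.000
-37.500 -4.000 162.000
-32.250 -16.500 107.000
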